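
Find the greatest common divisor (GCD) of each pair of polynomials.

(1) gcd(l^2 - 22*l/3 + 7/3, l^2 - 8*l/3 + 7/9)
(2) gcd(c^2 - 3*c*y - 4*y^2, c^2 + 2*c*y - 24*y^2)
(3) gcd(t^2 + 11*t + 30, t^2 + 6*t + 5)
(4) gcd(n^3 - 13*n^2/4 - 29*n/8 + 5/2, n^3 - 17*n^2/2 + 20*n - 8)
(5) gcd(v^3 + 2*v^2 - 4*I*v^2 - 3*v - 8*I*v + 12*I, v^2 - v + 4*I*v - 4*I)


(1) = l - 1/3
(2) = gcd((c - 4*y)*(c + y), (c - 4*y)*(c + 6*y)) = -c + 4*y
(3) = gcd((t + 5)*(t + 6), (t + 1)*(t + 5)) = t + 5
(4) = gcd((n - 4)*(n - 1/2)*(n + 5/4), (n - 4)^2*(n - 1/2)) = n^2 - 9*n/2 + 2
(5) = v - 1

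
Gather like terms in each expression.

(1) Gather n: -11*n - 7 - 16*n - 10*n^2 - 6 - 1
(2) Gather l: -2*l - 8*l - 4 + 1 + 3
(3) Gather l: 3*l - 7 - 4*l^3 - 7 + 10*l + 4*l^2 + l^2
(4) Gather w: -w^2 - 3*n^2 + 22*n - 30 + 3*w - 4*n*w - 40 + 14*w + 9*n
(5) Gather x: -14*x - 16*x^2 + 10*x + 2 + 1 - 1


(1) = -10*n^2 - 27*n - 14
(2) = -10*l
(3) = -4*l^3 + 5*l^2 + 13*l - 14
(4) = -3*n^2 + 31*n - w^2 + w*(17 - 4*n) - 70
(5) = -16*x^2 - 4*x + 2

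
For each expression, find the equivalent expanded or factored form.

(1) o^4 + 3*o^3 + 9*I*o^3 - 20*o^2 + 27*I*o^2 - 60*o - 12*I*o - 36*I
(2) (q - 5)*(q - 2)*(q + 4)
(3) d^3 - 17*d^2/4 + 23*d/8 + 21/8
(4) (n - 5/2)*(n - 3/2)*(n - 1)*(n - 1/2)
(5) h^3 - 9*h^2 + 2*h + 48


(1) = (o + 3)*(o + I)*(o + 2*I)*(o + 6*I)
(2) = q^3 - 3*q^2 - 18*q + 40
(3) = (d - 3)*(d - 7/4)*(d + 1/2)
(4) = n^4 - 11*n^3/2 + 41*n^2/4 - 61*n/8 + 15/8
(5) = (h - 8)*(h - 3)*(h + 2)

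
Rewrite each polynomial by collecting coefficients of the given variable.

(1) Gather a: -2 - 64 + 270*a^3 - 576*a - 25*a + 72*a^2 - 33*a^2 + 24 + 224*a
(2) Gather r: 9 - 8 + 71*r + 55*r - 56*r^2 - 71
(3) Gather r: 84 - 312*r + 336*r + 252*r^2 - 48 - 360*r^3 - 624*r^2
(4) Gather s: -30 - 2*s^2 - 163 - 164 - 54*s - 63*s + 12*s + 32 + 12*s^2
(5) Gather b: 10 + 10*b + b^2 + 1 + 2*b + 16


(1) = 270*a^3 + 39*a^2 - 377*a - 42
(2) = -56*r^2 + 126*r - 70
(3) = -360*r^3 - 372*r^2 + 24*r + 36
(4) = 10*s^2 - 105*s - 325
(5) = b^2 + 12*b + 27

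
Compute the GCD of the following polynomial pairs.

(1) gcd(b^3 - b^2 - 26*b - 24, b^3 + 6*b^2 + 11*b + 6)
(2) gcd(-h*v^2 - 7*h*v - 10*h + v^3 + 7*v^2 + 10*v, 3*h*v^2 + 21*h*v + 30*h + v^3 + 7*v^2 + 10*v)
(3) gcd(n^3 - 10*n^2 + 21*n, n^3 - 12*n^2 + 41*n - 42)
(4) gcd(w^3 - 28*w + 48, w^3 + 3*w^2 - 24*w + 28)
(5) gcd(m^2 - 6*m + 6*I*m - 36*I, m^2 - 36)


(1) = gcd((b - 6)*(b + 1)*(b + 4), (b + 1)*(b + 2)*(b + 3)) = b + 1
(2) = v^2 + 7*v + 10
(3) = gcd(n*(n - 7)*(n - 3), (n - 7)*(n - 3)*(n - 2)) = n^2 - 10*n + 21
(4) = gcd((w - 4)*(w - 2)*(w + 6), (w - 2)^2*(w + 7)) = w - 2
(5) = m - 6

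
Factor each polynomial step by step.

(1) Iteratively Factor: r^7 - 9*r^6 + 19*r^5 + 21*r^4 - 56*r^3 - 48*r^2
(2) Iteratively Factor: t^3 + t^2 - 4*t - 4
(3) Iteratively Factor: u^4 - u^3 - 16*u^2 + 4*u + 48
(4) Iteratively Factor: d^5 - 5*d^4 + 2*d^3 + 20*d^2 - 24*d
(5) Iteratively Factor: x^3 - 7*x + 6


(1) = (r - 3)*(r^6 - 6*r^5 + r^4 + 24*r^3 + 16*r^2) = (r - 3)*(r + 1)*(r^5 - 7*r^4 + 8*r^3 + 16*r^2) = (r - 4)*(r - 3)*(r + 1)*(r^4 - 3*r^3 - 4*r^2) = (r - 4)^2*(r - 3)*(r + 1)*(r^3 + r^2) = r*(r - 4)^2*(r - 3)*(r + 1)*(r^2 + r) = r^2*(r - 4)^2*(r - 3)*(r + 1)*(r + 1)
(2) = (t + 2)*(t^2 - t - 2) = (t + 1)*(t + 2)*(t - 2)
(3) = (u + 3)*(u^3 - 4*u^2 - 4*u + 16) = (u - 2)*(u + 3)*(u^2 - 2*u - 8) = (u - 2)*(u + 2)*(u + 3)*(u - 4)
(4) = (d + 2)*(d^4 - 7*d^3 + 16*d^2 - 12*d) = (d - 2)*(d + 2)*(d^3 - 5*d^2 + 6*d) = (d - 2)^2*(d + 2)*(d^2 - 3*d) = (d - 3)*(d - 2)^2*(d + 2)*(d)
(5) = (x - 2)*(x^2 + 2*x - 3) = (x - 2)*(x - 1)*(x + 3)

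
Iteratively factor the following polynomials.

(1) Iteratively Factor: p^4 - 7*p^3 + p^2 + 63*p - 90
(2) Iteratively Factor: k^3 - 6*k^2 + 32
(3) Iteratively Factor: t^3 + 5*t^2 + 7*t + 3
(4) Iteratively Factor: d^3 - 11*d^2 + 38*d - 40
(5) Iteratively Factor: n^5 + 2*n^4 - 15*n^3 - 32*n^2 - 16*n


(1) = (p - 2)*(p^3 - 5*p^2 - 9*p + 45) = (p - 5)*(p - 2)*(p^2 - 9) = (p - 5)*(p - 3)*(p - 2)*(p + 3)
(2) = (k - 4)*(k^2 - 2*k - 8) = (k - 4)*(k + 2)*(k - 4)
(3) = (t + 3)*(t^2 + 2*t + 1) = (t + 1)*(t + 3)*(t + 1)
(4) = (d - 4)*(d^2 - 7*d + 10) = (d - 5)*(d - 4)*(d - 2)
(5) = (n)*(n^4 + 2*n^3 - 15*n^2 - 32*n - 16) = n*(n + 1)*(n^3 + n^2 - 16*n - 16) = n*(n - 4)*(n + 1)*(n^2 + 5*n + 4) = n*(n - 4)*(n + 1)^2*(n + 4)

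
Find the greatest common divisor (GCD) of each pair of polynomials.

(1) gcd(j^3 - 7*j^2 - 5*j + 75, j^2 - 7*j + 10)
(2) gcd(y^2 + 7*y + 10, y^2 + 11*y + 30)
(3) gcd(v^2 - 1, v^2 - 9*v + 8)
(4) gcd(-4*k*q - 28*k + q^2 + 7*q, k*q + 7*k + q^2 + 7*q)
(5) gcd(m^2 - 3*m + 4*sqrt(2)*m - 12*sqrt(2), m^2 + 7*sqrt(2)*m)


(1) = j - 5
(2) = gcd((y + 2)*(y + 5), (y + 5)*(y + 6)) = y + 5
(3) = v - 1
(4) = q + 7
(5) = gcd((m - 3)*(m + 4*sqrt(2)), m*(m + 7*sqrt(2))) = 1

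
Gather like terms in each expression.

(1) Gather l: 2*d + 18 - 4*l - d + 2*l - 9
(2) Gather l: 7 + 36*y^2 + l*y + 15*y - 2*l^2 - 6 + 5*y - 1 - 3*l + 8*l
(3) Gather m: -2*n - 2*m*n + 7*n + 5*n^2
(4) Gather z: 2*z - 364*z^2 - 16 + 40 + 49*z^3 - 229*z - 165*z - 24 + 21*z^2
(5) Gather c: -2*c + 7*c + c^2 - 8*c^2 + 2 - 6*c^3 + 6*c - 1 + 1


(1) = d - 2*l + 9
(2) = -2*l^2 + l*(y + 5) + 36*y^2 + 20*y
(3) = -2*m*n + 5*n^2 + 5*n
(4) = 49*z^3 - 343*z^2 - 392*z
(5) = -6*c^3 - 7*c^2 + 11*c + 2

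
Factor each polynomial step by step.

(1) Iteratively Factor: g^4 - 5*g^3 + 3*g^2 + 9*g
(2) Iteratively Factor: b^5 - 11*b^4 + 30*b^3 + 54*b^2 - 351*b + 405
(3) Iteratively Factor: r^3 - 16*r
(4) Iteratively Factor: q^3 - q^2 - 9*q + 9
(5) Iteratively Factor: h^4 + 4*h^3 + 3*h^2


(1) = (g - 3)*(g^3 - 2*g^2 - 3*g) = (g - 3)*(g + 1)*(g^2 - 3*g) = g*(g - 3)*(g + 1)*(g - 3)
(2) = (b - 3)*(b^4 - 8*b^3 + 6*b^2 + 72*b - 135) = (b - 3)^2*(b^3 - 5*b^2 - 9*b + 45) = (b - 5)*(b - 3)^2*(b^2 - 9) = (b - 5)*(b - 3)^2*(b + 3)*(b - 3)
(3) = (r - 4)*(r^2 + 4*r) = (r - 4)*(r + 4)*(r)
(4) = (q - 3)*(q^2 + 2*q - 3) = (q - 3)*(q - 1)*(q + 3)
(5) = (h)*(h^3 + 4*h^2 + 3*h) = h^2*(h^2 + 4*h + 3) = h^2*(h + 3)*(h + 1)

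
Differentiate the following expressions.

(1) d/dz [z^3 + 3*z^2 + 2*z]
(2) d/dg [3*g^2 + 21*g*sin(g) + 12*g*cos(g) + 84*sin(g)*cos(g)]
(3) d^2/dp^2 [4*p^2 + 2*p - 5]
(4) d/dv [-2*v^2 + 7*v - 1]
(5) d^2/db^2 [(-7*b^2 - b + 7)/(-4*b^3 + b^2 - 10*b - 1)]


(1) = 3*z^2 + 6*z + 2
(2) = -12*g*sin(g) + 21*g*cos(g) + 6*g + 21*sin(g) + 12*cos(g) + 84*cos(2*g)
(3) = 8
(4) = 7 - 4*v
(5) = 2*(112*b^6 + 48*b^5 - 1524*b^4 + 59*b^3 - 864*b^2 + 297*b - 710)/(64*b^9 - 48*b^8 + 492*b^7 - 193*b^6 + 1206*b^5 - 57*b^4 + 952*b^3 + 297*b^2 + 30*b + 1)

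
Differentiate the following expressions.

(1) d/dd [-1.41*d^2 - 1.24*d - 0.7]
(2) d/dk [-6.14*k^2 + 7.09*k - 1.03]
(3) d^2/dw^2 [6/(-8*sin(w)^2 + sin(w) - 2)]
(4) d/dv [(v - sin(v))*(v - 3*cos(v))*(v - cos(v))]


(1) = -2.82*d - 1.24
(2) = 7.09 - 12.28*k
(3) = 6*(256*sin(w)^4 - 24*sin(w)^3 - 447*sin(w)^2 + 50*sin(w) + 30)/(8*sin(w)^2 - sin(w) + 2)^3
(4) = (v - sin(v))*(v - 3*cos(v))*(sin(v) + 1) + (v - sin(v))*(v - cos(v))*(3*sin(v) + 1) - (v - 3*cos(v))*(v - cos(v))*(cos(v) - 1)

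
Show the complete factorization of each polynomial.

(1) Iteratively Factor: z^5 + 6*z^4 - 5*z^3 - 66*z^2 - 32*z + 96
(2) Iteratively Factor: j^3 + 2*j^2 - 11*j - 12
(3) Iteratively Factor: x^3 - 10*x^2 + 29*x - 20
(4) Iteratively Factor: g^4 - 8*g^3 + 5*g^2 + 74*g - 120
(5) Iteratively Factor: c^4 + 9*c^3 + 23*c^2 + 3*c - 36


(1) = (z + 4)*(z^4 + 2*z^3 - 13*z^2 - 14*z + 24) = (z + 4)^2*(z^3 - 2*z^2 - 5*z + 6) = (z - 3)*(z + 4)^2*(z^2 + z - 2) = (z - 3)*(z - 1)*(z + 4)^2*(z + 2)
(2) = (j + 4)*(j^2 - 2*j - 3) = (j - 3)*(j + 4)*(j + 1)
(3) = (x - 1)*(x^2 - 9*x + 20) = (x - 4)*(x - 1)*(x - 5)
(4) = (g - 5)*(g^3 - 3*g^2 - 10*g + 24) = (g - 5)*(g + 3)*(g^2 - 6*g + 8) = (g - 5)*(g - 4)*(g + 3)*(g - 2)
(5) = (c + 3)*(c^3 + 6*c^2 + 5*c - 12) = (c + 3)^2*(c^2 + 3*c - 4) = (c - 1)*(c + 3)^2*(c + 4)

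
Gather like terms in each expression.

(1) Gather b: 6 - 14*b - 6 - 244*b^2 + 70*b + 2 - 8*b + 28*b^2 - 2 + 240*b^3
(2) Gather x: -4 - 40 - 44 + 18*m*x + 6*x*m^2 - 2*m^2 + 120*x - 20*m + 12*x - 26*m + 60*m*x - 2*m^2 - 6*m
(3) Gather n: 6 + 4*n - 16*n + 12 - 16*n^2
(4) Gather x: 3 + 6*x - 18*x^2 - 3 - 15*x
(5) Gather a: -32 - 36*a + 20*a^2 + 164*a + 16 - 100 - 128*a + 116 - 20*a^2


(1) = 240*b^3 - 216*b^2 + 48*b
(2) = -4*m^2 - 52*m + x*(6*m^2 + 78*m + 132) - 88
(3) = -16*n^2 - 12*n + 18
(4) = -18*x^2 - 9*x
(5) = 0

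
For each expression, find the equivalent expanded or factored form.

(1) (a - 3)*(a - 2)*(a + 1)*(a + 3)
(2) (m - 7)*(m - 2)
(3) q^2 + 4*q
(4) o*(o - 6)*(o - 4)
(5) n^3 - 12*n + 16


(1) = a^4 - a^3 - 11*a^2 + 9*a + 18
(2) = m^2 - 9*m + 14
(3) = q*(q + 4)
(4) = o^3 - 10*o^2 + 24*o
(5) = (n - 2)^2*(n + 4)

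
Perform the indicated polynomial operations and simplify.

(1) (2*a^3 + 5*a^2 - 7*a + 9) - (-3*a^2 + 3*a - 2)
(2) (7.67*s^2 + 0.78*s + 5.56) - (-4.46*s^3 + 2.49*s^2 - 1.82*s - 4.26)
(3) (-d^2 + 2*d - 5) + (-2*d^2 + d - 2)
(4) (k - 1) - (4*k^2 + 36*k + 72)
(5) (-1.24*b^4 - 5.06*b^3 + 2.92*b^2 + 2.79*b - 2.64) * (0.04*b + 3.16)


(1) = 2*a^3 + 8*a^2 - 10*a + 11
(2) = 4.46*s^3 + 5.18*s^2 + 2.6*s + 9.82
(3) = -3*d^2 + 3*d - 7
(4) = -4*k^2 - 35*k - 73
(5) = -0.0496*b^5 - 4.1208*b^4 - 15.8728*b^3 + 9.3388*b^2 + 8.7108*b - 8.3424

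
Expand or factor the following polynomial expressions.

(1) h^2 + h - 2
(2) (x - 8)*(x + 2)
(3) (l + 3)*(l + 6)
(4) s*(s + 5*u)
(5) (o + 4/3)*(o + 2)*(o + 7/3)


(1) = (h - 1)*(h + 2)
(2) = x^2 - 6*x - 16
(3) = l^2 + 9*l + 18
(4) = s^2 + 5*s*u
(5) = o^3 + 17*o^2/3 + 94*o/9 + 56/9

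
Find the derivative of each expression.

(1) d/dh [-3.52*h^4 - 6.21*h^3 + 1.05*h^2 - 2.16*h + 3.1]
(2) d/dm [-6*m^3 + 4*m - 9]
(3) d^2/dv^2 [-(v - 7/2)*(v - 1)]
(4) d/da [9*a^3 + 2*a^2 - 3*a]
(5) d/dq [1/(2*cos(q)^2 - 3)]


(1) = -14.08*h^3 - 18.63*h^2 + 2.1*h - 2.16
(2) = 4 - 18*m^2
(3) = -2
(4) = 27*a^2 + 4*a - 3
(5) = 2*sin(2*q)/(2 - cos(2*q))^2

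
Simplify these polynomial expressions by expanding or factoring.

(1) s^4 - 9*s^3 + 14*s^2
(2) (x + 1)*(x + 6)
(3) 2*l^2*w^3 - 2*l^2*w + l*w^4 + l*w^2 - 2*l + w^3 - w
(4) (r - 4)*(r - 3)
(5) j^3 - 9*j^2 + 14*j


(1) = s^2*(s - 7)*(s - 2)
(2) = x^2 + 7*x + 6
(3) = (2*l + w)*(w - 1)*(w + 1)*(l*w + 1)
(4) = r^2 - 7*r + 12
(5) = j*(j - 7)*(j - 2)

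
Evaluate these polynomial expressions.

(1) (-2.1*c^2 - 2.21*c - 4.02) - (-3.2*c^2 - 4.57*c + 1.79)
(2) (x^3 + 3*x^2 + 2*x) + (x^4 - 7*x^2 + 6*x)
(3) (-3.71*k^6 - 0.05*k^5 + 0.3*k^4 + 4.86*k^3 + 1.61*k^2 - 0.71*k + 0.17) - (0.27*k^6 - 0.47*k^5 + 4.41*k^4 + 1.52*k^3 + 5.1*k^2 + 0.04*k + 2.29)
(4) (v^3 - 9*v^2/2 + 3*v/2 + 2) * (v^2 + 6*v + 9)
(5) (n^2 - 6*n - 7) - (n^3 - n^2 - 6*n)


(1) = 1.1*c^2 + 2.36*c - 5.81
(2) = x^4 + x^3 - 4*x^2 + 8*x
(3) = -3.98*k^6 + 0.42*k^5 - 4.11*k^4 + 3.34*k^3 - 3.49*k^2 - 0.75*k - 2.12
(4) = v^5 + 3*v^4/2 - 33*v^3/2 - 59*v^2/2 + 51*v/2 + 18
(5) = -n^3 + 2*n^2 - 7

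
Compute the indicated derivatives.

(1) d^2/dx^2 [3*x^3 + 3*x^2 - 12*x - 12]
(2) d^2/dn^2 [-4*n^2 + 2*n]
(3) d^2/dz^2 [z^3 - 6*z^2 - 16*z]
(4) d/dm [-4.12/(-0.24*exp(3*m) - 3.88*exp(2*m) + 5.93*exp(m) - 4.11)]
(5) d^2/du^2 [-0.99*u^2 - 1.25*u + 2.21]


(1) = 18*x + 6
(2) = -8
(3) = 6*z - 12
(4) = (-2.9664*exp(2*m) - 31.9712*exp(m) + 24.4316)*exp(m)/(0.24*exp(3*m) + 3.88*exp(2*m) - 5.93*exp(m) + 4.11)^2
(5) = -1.98000000000000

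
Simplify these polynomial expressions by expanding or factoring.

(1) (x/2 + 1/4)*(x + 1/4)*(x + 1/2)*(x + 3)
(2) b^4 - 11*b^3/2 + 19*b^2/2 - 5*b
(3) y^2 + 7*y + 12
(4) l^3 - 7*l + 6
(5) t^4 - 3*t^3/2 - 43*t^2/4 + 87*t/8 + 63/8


(1) = x^4/2 + 17*x^3/8 + 17*x^2/8 + 25*x/32 + 3/32
(2) = b*(b - 5/2)*(b - 2)*(b - 1)
(3) = (y + 3)*(y + 4)
(4) = (l - 2)*(l - 1)*(l + 3)
(5) = (t - 7/2)*(t - 3/2)*(t + 1/2)*(t + 3)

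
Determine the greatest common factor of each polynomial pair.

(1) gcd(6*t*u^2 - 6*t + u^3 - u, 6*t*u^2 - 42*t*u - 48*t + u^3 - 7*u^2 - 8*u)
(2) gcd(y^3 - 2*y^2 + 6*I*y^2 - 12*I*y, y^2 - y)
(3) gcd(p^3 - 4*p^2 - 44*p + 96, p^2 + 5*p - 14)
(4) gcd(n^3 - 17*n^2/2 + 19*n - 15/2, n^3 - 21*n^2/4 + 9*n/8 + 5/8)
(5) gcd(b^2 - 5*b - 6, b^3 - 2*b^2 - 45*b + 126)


(1) = gcd((6*t + u)*(u - 1)*(u + 1), (6*t + u)*(u - 8)*(u + 1)) = 6*t*u + 6*t + u^2 + u
(2) = y
(3) = gcd((p - 8)*(p - 2)*(p + 6), (p - 2)*(p + 7)) = p - 2
(4) = n^2 - 11*n/2 + 5/2
(5) = b - 6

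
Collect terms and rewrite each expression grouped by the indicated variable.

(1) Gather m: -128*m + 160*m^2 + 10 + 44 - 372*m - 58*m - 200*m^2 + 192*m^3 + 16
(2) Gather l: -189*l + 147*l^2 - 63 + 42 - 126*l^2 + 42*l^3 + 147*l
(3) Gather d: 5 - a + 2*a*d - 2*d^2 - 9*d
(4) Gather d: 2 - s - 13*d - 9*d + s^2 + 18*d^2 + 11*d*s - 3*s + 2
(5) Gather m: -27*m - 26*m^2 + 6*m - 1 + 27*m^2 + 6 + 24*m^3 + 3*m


(1) = 192*m^3 - 40*m^2 - 558*m + 70
(2) = 42*l^3 + 21*l^2 - 42*l - 21
(3) = -a - 2*d^2 + d*(2*a - 9) + 5
(4) = 18*d^2 + d*(11*s - 22) + s^2 - 4*s + 4
(5) = 24*m^3 + m^2 - 18*m + 5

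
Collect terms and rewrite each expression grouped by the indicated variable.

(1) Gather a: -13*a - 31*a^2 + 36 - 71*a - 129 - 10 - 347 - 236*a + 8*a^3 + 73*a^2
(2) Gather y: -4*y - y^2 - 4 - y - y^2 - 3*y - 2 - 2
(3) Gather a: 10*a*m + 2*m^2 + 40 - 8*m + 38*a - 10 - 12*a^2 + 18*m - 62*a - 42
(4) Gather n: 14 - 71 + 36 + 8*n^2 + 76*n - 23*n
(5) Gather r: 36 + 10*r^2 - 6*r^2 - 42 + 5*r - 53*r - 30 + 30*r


(1) = 8*a^3 + 42*a^2 - 320*a - 450
(2) = -2*y^2 - 8*y - 8
(3) = -12*a^2 + a*(10*m - 24) + 2*m^2 + 10*m - 12
(4) = 8*n^2 + 53*n - 21
(5) = 4*r^2 - 18*r - 36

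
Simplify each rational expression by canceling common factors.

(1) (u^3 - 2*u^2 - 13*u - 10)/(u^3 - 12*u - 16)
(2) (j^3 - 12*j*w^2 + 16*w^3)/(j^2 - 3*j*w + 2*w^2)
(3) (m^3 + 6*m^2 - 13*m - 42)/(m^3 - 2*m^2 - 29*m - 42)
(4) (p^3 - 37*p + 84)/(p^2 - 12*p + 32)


(1) = (u^2 - 4*u - 5)/(u^2 - 2*u - 8)
(2) = (-j^2 - 2*j*w + 8*w^2)/(-j + w)
(3) = (m^2 + 4*m - 21)/(m^2 - 4*m - 21)
(4) = (p^2 + 4*p - 21)/(p - 8)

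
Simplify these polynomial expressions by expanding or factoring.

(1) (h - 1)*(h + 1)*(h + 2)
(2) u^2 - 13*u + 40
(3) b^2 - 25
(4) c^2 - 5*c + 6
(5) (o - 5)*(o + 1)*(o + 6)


(1) = h^3 + 2*h^2 - h - 2
(2) = (u - 8)*(u - 5)
(3) = (b - 5)*(b + 5)
(4) = (c - 3)*(c - 2)
(5) = o^3 + 2*o^2 - 29*o - 30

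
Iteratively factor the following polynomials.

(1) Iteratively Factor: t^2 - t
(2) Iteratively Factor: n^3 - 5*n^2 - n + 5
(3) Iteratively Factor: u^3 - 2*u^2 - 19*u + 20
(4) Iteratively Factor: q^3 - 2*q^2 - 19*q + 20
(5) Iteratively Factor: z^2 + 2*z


(1) = (t)*(t - 1)
(2) = (n + 1)*(n^2 - 6*n + 5) = (n - 1)*(n + 1)*(n - 5)
(3) = (u - 5)*(u^2 + 3*u - 4) = (u - 5)*(u - 1)*(u + 4)
(4) = (q - 1)*(q^2 - q - 20) = (q - 1)*(q + 4)*(q - 5)
(5) = (z + 2)*(z)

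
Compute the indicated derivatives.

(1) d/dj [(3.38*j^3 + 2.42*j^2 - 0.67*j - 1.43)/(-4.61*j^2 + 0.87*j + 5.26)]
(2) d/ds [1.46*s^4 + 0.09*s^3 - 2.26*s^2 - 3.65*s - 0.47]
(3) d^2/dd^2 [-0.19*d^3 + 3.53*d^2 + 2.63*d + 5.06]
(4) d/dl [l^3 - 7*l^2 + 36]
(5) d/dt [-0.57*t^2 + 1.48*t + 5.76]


(1) = (-15.5818*j^4 + 5.8812*j^3 + 52.3531*j^2 + 12.2738*j - 2.2801)/(21.2521*j^4 - 8.0214*j^3 - 47.7403*j^2 + 9.1524*j + 27.6676)
(2) = 5.84*s^3 + 0.27*s^2 - 4.52*s - 3.65
(3) = 7.06 - 1.14*d
(4) = l*(3*l - 14)
(5) = 1.48 - 1.14*t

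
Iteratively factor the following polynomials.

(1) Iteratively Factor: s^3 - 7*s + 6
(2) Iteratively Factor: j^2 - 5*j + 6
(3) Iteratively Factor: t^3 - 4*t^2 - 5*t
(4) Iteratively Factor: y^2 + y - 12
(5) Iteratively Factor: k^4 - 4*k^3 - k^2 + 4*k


(1) = (s + 3)*(s^2 - 3*s + 2) = (s - 1)*(s + 3)*(s - 2)
(2) = (j - 2)*(j - 3)
(3) = (t + 1)*(t^2 - 5*t) = t*(t + 1)*(t - 5)
(4) = (y + 4)*(y - 3)
(5) = (k - 1)*(k^3 - 3*k^2 - 4*k) = (k - 1)*(k + 1)*(k^2 - 4*k) = (k - 4)*(k - 1)*(k + 1)*(k)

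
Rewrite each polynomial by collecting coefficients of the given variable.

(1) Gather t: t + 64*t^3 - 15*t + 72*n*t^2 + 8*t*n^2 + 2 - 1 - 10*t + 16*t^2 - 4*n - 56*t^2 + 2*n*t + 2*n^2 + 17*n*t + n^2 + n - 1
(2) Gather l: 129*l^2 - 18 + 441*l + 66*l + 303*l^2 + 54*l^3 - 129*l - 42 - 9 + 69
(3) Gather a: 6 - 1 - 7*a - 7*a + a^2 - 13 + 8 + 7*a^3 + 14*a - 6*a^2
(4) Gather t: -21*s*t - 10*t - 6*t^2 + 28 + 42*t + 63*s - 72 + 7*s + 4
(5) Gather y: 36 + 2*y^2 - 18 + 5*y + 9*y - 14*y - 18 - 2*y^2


(1) = 3*n^2 - 3*n + 64*t^3 + t^2*(72*n - 40) + t*(8*n^2 + 19*n - 24)
(2) = 54*l^3 + 432*l^2 + 378*l
(3) = 7*a^3 - 5*a^2
(4) = 70*s - 6*t^2 + t*(32 - 21*s) - 40
(5) = 0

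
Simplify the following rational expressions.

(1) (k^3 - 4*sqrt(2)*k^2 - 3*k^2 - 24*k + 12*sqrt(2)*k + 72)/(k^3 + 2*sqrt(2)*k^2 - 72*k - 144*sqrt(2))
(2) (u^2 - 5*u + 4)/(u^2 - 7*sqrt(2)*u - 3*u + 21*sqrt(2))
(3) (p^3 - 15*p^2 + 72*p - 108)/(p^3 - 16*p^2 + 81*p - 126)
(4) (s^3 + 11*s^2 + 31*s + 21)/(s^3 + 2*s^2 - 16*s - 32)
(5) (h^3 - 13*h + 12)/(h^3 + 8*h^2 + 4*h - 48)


(1) = (k - 3)/(k + 6*sqrt(2))
(2) = (u^2 - 5*u + 4)/(u^2 + u*(-7*sqrt(2) - 3) + 21*sqrt(2))
(3) = (p - 6)/(p - 7)
(4) = (s^3 + 11*s^2 + 31*s + 21)/(s^3 + 2*s^2 - 16*s - 32)
(5) = (h^2 - 4*h + 3)/(h^2 + 4*h - 12)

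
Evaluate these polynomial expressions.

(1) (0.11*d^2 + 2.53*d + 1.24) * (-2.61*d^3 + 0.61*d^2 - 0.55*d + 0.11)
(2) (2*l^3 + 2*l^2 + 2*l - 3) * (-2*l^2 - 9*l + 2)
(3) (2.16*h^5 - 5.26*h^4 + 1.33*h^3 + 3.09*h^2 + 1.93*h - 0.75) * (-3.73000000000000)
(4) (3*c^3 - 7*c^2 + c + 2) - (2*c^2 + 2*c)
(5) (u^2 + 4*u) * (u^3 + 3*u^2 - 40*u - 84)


(1) = -0.2871*d^5 - 6.5362*d^4 - 1.7536*d^3 - 0.623*d^2 - 0.4037*d + 0.1364
(2) = -4*l^5 - 22*l^4 - 18*l^3 - 8*l^2 + 31*l - 6
(3) = -8.0568*h^5 + 19.6198*h^4 - 4.9609*h^3 - 11.5257*h^2 - 7.1989*h + 2.7975
(4) = 3*c^3 - 9*c^2 - c + 2
(5) = u^5 + 7*u^4 - 28*u^3 - 244*u^2 - 336*u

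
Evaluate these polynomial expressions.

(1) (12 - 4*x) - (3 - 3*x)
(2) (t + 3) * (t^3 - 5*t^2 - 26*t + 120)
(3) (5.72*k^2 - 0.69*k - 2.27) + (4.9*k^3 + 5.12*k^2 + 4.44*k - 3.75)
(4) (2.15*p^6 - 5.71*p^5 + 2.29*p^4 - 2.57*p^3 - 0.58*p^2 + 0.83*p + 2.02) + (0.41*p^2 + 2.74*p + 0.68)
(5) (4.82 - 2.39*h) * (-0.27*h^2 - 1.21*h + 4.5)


(1) = 9 - x
(2) = t^4 - 2*t^3 - 41*t^2 + 42*t + 360
(3) = 4.9*k^3 + 10.84*k^2 + 3.75*k - 6.02
(4) = 2.15*p^6 - 5.71*p^5 + 2.29*p^4 - 2.57*p^3 - 0.17*p^2 + 3.57*p + 2.7
(5) = 0.6453*h^3 + 1.5905*h^2 - 16.5872*h + 21.69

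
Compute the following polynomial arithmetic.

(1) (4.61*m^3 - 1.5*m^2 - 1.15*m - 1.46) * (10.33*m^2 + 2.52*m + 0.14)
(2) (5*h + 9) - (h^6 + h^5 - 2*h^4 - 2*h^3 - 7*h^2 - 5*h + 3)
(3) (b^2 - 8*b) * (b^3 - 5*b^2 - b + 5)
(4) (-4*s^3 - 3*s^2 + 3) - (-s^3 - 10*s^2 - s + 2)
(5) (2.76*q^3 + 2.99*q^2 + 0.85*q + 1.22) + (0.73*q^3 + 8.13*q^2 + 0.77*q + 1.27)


(1) = 47.6213*m^5 - 3.8778*m^4 - 15.0141*m^3 - 18.1898*m^2 - 3.8402*m - 0.2044
(2) = -h^6 - h^5 + 2*h^4 + 2*h^3 + 7*h^2 + 10*h + 6
(3) = b^5 - 13*b^4 + 39*b^3 + 13*b^2 - 40*b
(4) = -3*s^3 + 7*s^2 + s + 1
(5) = 3.49*q^3 + 11.12*q^2 + 1.62*q + 2.49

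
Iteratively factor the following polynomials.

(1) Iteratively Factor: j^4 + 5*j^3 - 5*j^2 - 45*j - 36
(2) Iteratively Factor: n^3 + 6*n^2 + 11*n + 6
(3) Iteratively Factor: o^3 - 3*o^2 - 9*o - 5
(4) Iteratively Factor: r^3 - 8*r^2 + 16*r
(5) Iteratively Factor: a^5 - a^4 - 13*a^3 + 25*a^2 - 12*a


(1) = (j + 4)*(j^3 + j^2 - 9*j - 9) = (j - 3)*(j + 4)*(j^2 + 4*j + 3) = (j - 3)*(j + 1)*(j + 4)*(j + 3)
(2) = (n + 1)*(n^2 + 5*n + 6) = (n + 1)*(n + 2)*(n + 3)
(3) = (o + 1)*(o^2 - 4*o - 5) = (o - 5)*(o + 1)*(o + 1)
(4) = (r - 4)*(r^2 - 4*r) = (r - 4)^2*(r)
(5) = (a - 1)*(a^4 - 13*a^2 + 12*a) = a*(a - 1)*(a^3 - 13*a + 12) = a*(a - 1)*(a + 4)*(a^2 - 4*a + 3) = a*(a - 1)^2*(a + 4)*(a - 3)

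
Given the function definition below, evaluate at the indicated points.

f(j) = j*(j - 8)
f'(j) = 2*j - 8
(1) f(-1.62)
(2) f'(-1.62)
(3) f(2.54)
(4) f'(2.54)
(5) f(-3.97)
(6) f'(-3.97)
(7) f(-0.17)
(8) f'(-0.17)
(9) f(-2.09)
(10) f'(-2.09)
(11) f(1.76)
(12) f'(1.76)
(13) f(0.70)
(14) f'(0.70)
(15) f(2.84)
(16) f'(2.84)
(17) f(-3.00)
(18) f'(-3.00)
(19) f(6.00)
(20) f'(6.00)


(1) = 15.58
(2) = -11.24
(3) = -13.87
(4) = -2.92
(5) = 47.52
(6) = -15.94
(7) = 1.39
(8) = -8.34
(9) = 21.09
(10) = -12.18
(11) = -10.98
(12) = -4.48
(13) = -5.11
(14) = -6.60
(15) = -14.65
(16) = -2.32
(17) = 33.00
(18) = -14.00
(19) = -12.00
(20) = 4.00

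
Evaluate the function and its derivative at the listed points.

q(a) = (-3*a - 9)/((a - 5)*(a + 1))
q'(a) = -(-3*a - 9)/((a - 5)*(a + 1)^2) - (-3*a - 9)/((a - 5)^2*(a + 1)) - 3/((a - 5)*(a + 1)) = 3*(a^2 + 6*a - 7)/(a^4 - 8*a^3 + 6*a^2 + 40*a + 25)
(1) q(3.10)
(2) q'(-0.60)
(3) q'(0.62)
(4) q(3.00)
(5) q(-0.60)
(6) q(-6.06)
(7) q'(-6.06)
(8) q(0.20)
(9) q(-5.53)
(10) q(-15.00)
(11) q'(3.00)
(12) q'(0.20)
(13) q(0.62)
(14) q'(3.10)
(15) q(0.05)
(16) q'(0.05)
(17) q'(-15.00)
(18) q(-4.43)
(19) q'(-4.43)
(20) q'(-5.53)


(1) = 2.35
(2) = -6.12
(3) = -0.17
(4) = 2.25
(5) = 3.21
(6) = 0.16
(7) = -0.01
(8) = 1.67
(9) = 0.16
(10) = 0.13
(11) = 0.94
(12) = -0.52
(13) = 1.53
(14) = 1.05
(15) = 1.76
(16) = -0.74
(17) = 0.00
(18) = 0.13
(19) = -0.04
(20) = -0.01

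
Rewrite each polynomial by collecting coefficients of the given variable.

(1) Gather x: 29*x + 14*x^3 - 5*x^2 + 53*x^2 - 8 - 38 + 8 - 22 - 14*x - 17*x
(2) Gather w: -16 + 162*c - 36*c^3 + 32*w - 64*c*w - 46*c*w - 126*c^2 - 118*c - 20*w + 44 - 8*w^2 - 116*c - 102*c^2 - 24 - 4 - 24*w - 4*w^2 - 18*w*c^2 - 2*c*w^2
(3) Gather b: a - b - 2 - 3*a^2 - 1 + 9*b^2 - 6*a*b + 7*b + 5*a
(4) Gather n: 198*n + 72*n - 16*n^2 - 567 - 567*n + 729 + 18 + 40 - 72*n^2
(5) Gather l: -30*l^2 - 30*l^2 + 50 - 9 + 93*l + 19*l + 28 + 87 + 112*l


(1) = 14*x^3 + 48*x^2 - 2*x - 60
(2) = -36*c^3 - 228*c^2 - 72*c + w^2*(-2*c - 12) + w*(-18*c^2 - 110*c - 12)
(3) = -3*a^2 + 6*a + 9*b^2 + b*(6 - 6*a) - 3
(4) = -88*n^2 - 297*n + 220
(5) = -60*l^2 + 224*l + 156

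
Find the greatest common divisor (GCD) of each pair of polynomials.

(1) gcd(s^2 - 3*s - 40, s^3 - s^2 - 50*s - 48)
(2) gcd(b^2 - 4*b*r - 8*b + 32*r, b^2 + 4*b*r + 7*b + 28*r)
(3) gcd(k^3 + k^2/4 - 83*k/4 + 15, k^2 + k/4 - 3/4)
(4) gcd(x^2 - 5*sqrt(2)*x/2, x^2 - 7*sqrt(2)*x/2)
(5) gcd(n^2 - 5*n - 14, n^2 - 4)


(1) = gcd((s - 8)*(s + 5), (s - 8)*(s + 1)*(s + 6)) = s - 8
(2) = 1
(3) = k - 3/4
(4) = gcd(x*(x - 5*sqrt(2)/2), x*(x - 7*sqrt(2)/2)) = x
(5) = gcd((n - 7)*(n + 2), (n - 2)*(n + 2)) = n + 2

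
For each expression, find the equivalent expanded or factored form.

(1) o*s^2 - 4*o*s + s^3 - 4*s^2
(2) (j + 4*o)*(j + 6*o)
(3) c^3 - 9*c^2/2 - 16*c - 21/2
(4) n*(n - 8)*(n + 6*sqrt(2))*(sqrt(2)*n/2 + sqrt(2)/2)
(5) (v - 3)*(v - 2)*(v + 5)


(1) = s*(o + s)*(s - 4)
(2) = j^2 + 10*j*o + 24*o^2
(3) = (c - 7)*(c + 1)*(c + 3/2)
(4) = sqrt(2)*n^4/2 - 7*sqrt(2)*n^3/2 + 6*n^3 - 42*n^2 - 4*sqrt(2)*n^2 - 48*n
(5) = v^3 - 19*v + 30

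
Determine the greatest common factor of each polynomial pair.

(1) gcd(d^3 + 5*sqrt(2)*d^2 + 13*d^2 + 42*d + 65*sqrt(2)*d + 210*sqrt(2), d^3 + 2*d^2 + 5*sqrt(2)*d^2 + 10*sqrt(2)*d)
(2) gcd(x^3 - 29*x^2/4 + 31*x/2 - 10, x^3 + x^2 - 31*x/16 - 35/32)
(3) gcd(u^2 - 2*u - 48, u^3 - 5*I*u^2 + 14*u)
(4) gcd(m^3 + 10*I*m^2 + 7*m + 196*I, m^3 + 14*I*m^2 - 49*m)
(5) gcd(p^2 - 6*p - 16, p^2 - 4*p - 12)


(1) = gcd((d + 6)*(d + 7)*(d + 5*sqrt(2)), d*(d + 2)*(d + 5*sqrt(2))) = d + 5*sqrt(2)
(2) = x - 5/4
(3) = 1
(4) = m^2 + 14*I*m - 49
(5) = p + 2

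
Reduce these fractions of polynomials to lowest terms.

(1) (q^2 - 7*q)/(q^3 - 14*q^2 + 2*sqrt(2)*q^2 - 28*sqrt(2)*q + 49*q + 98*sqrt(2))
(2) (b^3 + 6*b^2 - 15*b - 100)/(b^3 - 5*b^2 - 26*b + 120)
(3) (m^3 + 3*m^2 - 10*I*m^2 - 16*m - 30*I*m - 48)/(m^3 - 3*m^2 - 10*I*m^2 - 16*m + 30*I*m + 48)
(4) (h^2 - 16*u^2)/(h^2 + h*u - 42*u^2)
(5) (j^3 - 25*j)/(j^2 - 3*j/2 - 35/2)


(1) = q/(q^2 + q*(-7 + 2*sqrt(2)) - 14*sqrt(2))
(2) = (b + 5)/(b - 6)
(3) = (m + 3)/(m - 3)
(4) = (-h^2 + 16*u^2)/(-h^2 - h*u + 42*u^2)
(5) = (2*j^2 + 10*j)/(2*j + 7)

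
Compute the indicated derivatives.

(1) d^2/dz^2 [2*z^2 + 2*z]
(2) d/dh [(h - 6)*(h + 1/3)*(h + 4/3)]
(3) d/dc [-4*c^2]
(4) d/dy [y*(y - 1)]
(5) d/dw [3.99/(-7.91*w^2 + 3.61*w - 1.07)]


(1) = 4
(2) = 3*h^2 - 26*h/3 - 86/9
(3) = -8*c
(4) = 2*y - 1
(5) = (63.1218*w - 14.4039)/(7.91*w^2 - 3.61*w + 1.07)^2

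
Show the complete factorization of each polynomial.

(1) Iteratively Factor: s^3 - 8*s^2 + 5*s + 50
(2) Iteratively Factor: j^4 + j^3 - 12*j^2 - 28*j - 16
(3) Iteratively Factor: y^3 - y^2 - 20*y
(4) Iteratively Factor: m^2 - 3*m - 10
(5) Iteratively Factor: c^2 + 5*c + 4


(1) = (s + 2)*(s^2 - 10*s + 25) = (s - 5)*(s + 2)*(s - 5)
(2) = (j + 1)*(j^3 - 12*j - 16) = (j + 1)*(j + 2)*(j^2 - 2*j - 8) = (j - 4)*(j + 1)*(j + 2)*(j + 2)
(3) = (y)*(y^2 - y - 20) = y*(y - 5)*(y + 4)
(4) = (m + 2)*(m - 5)
(5) = (c + 4)*(c + 1)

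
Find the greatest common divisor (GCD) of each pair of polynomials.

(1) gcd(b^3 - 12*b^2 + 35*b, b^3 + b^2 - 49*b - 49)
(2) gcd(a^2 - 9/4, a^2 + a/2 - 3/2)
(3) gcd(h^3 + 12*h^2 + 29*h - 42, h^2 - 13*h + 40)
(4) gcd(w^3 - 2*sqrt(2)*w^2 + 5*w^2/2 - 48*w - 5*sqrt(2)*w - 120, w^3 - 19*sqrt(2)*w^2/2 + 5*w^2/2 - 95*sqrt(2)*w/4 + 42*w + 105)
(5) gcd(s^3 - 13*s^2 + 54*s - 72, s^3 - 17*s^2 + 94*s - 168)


(1) = b - 7
(2) = gcd((a - 3/2)*(a + 3/2), (a - 1)*(a + 3/2)) = a + 3/2
(3) = gcd((h - 1)*(h + 6)*(h + 7), (h - 8)*(h - 5)) = 1
(4) = w^2 + w*(5/2 - 6*sqrt(2)) - 15*sqrt(2)
(5) = gcd((s - 6)*(s - 4)*(s - 3), (s - 7)*(s - 6)*(s - 4)) = s^2 - 10*s + 24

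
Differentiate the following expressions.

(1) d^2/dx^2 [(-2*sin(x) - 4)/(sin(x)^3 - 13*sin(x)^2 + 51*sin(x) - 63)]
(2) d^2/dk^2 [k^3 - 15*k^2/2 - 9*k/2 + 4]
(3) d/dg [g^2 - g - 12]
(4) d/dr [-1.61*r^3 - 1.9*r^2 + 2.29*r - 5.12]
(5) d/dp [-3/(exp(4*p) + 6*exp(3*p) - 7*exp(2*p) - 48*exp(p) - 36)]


(1) = 2*(4*sin(x)^5 + 3*sin(x)^4 - 345*sin(x)^3 + 995*sin(x)^2 + 1497*sin(x) - 1506)/((sin(x) - 7)^3*(sin(x) - 3)^4)
(2) = 6*k - 15
(3) = 2*g - 1
(4) = -4.83*r^2 - 3.8*r + 2.29
(5) = (12*exp(3*p) + 54*exp(2*p) - 42*exp(p) - 144)*exp(p)/(-exp(4*p) - 6*exp(3*p) + 7*exp(2*p) + 48*exp(p) + 36)^2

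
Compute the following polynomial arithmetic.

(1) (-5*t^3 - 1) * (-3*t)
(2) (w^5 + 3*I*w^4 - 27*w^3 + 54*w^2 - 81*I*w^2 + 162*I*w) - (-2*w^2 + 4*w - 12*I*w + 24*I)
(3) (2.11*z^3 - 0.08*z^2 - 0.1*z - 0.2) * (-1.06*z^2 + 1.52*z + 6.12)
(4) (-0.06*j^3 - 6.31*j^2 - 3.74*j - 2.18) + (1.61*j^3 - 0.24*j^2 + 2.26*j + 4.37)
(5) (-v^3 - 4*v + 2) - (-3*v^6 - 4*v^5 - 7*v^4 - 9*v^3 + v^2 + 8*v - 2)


(1) = 15*t^4 + 3*t
(2) = w^5 + 3*I*w^4 - 27*w^3 + 56*w^2 - 81*I*w^2 - 4*w + 174*I*w - 24*I
(3) = -2.2366*z^5 + 3.292*z^4 + 12.8976*z^3 - 0.4296*z^2 - 0.916*z - 1.224
(4) = 1.55*j^3 - 6.55*j^2 - 1.48*j + 2.19
(5) = 3*v^6 + 4*v^5 + 7*v^4 + 8*v^3 - v^2 - 12*v + 4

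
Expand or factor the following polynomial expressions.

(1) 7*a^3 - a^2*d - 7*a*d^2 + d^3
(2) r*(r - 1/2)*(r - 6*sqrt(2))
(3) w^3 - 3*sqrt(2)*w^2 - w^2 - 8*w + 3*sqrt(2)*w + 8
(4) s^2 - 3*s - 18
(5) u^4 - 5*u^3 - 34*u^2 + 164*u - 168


(1) = (-7*a + d)*(-a + d)*(a + d)
(2) = r^3 - 6*sqrt(2)*r^2 - r^2/2 + 3*sqrt(2)*r
(3) = (w - 1)*(w - 4*sqrt(2))*(w + sqrt(2))
(4) = (s - 6)*(s + 3)
(5) = (u - 7)*(u - 2)^2*(u + 6)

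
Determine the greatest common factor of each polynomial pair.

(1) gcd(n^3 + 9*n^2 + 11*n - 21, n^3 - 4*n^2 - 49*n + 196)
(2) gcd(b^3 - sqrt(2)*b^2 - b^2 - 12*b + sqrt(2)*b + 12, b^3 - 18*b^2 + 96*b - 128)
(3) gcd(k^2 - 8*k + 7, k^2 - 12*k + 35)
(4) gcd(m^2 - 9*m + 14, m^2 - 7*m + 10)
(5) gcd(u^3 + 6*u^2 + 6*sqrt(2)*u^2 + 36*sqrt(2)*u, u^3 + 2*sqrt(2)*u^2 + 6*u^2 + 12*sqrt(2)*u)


(1) = n + 7
(2) = gcd((b - 1)*(b - 3*sqrt(2))*(b + 2*sqrt(2)), (b - 8)^2*(b - 2)) = 1
(3) = k - 7
(4) = m - 2
(5) = u^2 + 6*u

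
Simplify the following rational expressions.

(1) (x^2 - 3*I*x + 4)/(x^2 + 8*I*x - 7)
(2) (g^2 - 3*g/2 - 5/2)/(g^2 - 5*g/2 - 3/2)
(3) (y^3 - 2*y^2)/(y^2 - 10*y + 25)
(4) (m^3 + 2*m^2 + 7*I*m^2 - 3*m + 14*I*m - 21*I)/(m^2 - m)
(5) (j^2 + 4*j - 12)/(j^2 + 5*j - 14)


(1) = (x - 4*I)/(x + 7*I)
(2) = (2*g^2 - 3*g - 5)/(2*g^2 - 5*g - 3)
(3) = (y^3 - 2*y^2)/(y^2 - 10*y + 25)
(4) = (m^2 + m*(3 + 7*I) + 21*I)/m
(5) = (j + 6)/(j + 7)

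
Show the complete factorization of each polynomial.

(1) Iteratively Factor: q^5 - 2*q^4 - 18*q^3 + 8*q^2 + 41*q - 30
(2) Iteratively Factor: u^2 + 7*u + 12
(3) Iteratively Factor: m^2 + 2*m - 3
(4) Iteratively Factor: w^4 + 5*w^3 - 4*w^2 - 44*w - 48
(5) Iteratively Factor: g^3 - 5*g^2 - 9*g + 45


(1) = (q + 3)*(q^4 - 5*q^3 - 3*q^2 + 17*q - 10) = (q + 2)*(q + 3)*(q^3 - 7*q^2 + 11*q - 5) = (q - 1)*(q + 2)*(q + 3)*(q^2 - 6*q + 5) = (q - 1)^2*(q + 2)*(q + 3)*(q - 5)
(2) = (u + 4)*(u + 3)
(3) = (m - 1)*(m + 3)
(4) = (w - 3)*(w^3 + 8*w^2 + 20*w + 16) = (w - 3)*(w + 2)*(w^2 + 6*w + 8) = (w - 3)*(w + 2)*(w + 4)*(w + 2)
(5) = (g - 3)*(g^2 - 2*g - 15) = (g - 3)*(g + 3)*(g - 5)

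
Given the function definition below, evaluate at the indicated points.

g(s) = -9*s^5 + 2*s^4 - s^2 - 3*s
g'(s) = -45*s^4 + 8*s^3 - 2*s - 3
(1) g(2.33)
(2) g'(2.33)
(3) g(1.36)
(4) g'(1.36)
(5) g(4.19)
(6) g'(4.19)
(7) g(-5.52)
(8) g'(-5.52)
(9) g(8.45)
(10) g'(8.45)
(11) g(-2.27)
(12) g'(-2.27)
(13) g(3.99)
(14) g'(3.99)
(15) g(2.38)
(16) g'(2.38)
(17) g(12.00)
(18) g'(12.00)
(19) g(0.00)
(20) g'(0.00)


(1) = -571.52
(2) = -1232.75
(3) = -40.96
(4) = -139.54
(5) = -11036.54
(6) = -13292.65
(7) = 47968.14
(8) = -43117.57
(9) = -377627.13
(10) = -224617.36
(11) = 597.23
(12) = -1286.89
(13) = -8622.37
(14) = -10908.04
(15) = -635.90
(16) = -1343.75
(17) = -2198196.00
(18) = -919323.00
(19) = 0.00
(20) = -3.00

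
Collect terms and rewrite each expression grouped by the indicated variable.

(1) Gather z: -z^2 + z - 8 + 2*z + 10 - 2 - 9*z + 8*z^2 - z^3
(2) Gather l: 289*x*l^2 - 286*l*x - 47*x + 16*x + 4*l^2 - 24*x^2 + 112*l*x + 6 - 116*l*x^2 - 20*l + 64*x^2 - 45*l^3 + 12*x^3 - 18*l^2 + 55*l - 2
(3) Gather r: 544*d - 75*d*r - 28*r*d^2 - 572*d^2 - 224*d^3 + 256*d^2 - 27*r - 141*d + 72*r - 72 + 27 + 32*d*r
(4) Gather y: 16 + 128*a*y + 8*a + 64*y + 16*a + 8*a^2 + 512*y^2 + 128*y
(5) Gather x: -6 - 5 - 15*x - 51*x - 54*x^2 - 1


(1) = -z^3 + 7*z^2 - 6*z
(2) = -45*l^3 + l^2*(289*x - 14) + l*(-116*x^2 - 174*x + 35) + 12*x^3 + 40*x^2 - 31*x + 4
(3) = -224*d^3 - 316*d^2 + 403*d + r*(-28*d^2 - 43*d + 45) - 45
(4) = 8*a^2 + 24*a + 512*y^2 + y*(128*a + 192) + 16
(5) = -54*x^2 - 66*x - 12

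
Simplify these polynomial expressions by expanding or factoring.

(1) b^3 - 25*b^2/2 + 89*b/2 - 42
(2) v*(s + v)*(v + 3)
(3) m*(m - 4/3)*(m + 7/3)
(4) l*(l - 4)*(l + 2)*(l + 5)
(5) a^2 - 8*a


(1) = (b - 7)*(b - 4)*(b - 3/2)
(2) = s*v^2 + 3*s*v + v^3 + 3*v^2
(3) = m^3 + m^2 - 28*m/9
(4) = l^4 + 3*l^3 - 18*l^2 - 40*l
(5) = a*(a - 8)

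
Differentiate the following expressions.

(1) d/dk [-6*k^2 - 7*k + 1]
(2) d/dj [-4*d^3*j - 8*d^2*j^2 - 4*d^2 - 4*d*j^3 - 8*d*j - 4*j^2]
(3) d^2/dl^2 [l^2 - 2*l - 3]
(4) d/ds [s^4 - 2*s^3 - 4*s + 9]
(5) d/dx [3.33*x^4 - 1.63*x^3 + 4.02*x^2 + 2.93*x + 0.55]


(1) = -12*k - 7
(2) = -4*d^3 - 16*d^2*j - 12*d*j^2 - 8*d - 8*j
(3) = 2
(4) = 4*s^3 - 6*s^2 - 4
(5) = 13.32*x^3 - 4.89*x^2 + 8.04*x + 2.93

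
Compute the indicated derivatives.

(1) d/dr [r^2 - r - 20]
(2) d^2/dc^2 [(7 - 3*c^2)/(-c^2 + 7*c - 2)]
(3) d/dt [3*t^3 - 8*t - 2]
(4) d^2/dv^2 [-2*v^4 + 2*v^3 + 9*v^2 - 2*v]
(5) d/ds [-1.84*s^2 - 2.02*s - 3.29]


(1) = 2*r - 1
(2) = 2*(21*c^3 - 39*c^2 + 147*c - 317)/(c^6 - 21*c^5 + 153*c^4 - 427*c^3 + 306*c^2 - 84*c + 8)
(3) = 9*t^2 - 8
(4) = -24*v^2 + 12*v + 18
(5) = -3.68*s - 2.02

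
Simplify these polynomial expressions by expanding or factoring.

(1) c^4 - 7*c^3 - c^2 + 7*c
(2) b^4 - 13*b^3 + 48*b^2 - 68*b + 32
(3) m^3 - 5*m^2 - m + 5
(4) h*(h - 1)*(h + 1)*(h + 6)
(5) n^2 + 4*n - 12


(1) = c*(c - 7)*(c - 1)*(c + 1)
(2) = (b - 8)*(b - 2)^2*(b - 1)
(3) = (m - 5)*(m - 1)*(m + 1)
(4) = h^4 + 6*h^3 - h^2 - 6*h
(5) = (n - 2)*(n + 6)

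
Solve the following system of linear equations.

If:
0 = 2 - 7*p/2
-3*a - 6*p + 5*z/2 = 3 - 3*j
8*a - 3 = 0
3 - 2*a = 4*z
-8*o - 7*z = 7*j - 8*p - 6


Then:
a = 3/8
j = 459/224
o = -1727/1792
p = 4/7
z = 9/16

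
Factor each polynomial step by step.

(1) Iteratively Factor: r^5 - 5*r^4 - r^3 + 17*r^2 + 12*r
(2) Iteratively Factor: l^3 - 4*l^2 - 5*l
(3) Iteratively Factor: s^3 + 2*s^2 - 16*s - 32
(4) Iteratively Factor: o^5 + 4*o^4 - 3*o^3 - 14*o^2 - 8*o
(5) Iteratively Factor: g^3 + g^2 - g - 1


(1) = (r - 4)*(r^4 - r^3 - 5*r^2 - 3*r) = r*(r - 4)*(r^3 - r^2 - 5*r - 3) = r*(r - 4)*(r - 3)*(r^2 + 2*r + 1) = r*(r - 4)*(r - 3)*(r + 1)*(r + 1)
(2) = (l + 1)*(l^2 - 5*l) = l*(l + 1)*(l - 5)
(3) = (s + 2)*(s^2 - 16) = (s + 2)*(s + 4)*(s - 4)
(4) = (o)*(o^4 + 4*o^3 - 3*o^2 - 14*o - 8) = o*(o + 4)*(o^3 - 3*o - 2) = o*(o + 1)*(o + 4)*(o^2 - o - 2) = o*(o + 1)^2*(o + 4)*(o - 2)
(5) = (g - 1)*(g^2 + 2*g + 1) = (g - 1)*(g + 1)*(g + 1)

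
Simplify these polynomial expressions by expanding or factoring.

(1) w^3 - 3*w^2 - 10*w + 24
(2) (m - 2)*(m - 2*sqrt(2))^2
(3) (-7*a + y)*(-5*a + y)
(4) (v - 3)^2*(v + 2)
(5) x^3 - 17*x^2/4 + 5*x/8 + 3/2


(1) = (w - 4)*(w - 2)*(w + 3)
(2) = m^3 - 4*sqrt(2)*m^2 - 2*m^2 + 8*m + 8*sqrt(2)*m - 16
(3) = 35*a^2 - 12*a*y + y^2
(4) = v^3 - 4*v^2 - 3*v + 18
(5) = (x - 4)*(x - 3/4)*(x + 1/2)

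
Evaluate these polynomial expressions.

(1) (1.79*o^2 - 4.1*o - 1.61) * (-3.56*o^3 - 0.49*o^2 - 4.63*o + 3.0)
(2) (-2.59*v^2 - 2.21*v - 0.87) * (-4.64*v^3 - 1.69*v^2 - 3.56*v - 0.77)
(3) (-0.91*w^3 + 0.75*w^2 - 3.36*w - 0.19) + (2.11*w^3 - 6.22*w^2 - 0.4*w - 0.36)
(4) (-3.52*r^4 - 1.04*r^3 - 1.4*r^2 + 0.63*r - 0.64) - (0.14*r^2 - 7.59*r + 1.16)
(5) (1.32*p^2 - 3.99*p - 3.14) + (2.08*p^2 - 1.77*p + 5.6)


(1) = -6.3724*o^5 + 13.7189*o^4 - 0.5471*o^3 + 25.1419*o^2 - 4.8457*o - 4.83
(2) = 12.0176*v^5 + 14.6315*v^4 + 16.9921*v^3 + 11.3322*v^2 + 4.7989*v + 0.6699
(3) = 1.2*w^3 - 5.47*w^2 - 3.76*w - 0.55
(4) = -3.52*r^4 - 1.04*r^3 - 1.54*r^2 + 8.22*r - 1.8
(5) = 3.4*p^2 - 5.76*p + 2.46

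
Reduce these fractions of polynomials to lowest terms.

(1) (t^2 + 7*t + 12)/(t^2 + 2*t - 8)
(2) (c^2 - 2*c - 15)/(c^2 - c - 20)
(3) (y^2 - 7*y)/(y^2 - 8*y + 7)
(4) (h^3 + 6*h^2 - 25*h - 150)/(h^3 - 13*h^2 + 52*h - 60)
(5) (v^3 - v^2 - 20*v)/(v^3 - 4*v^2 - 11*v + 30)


(1) = (t + 3)/(t - 2)
(2) = (c + 3)/(c + 4)
(3) = y/(y - 1)
(4) = (h^2 + 11*h + 30)/(h^2 - 8*h + 12)
(5) = (v^2 + 4*v)/(v^2 + v - 6)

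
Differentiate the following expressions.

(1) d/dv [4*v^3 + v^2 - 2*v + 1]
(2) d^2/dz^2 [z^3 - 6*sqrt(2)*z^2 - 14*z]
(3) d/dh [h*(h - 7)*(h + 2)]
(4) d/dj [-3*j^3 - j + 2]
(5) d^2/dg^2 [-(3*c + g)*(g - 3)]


(1) = 12*v^2 + 2*v - 2
(2) = 6*z - 12*sqrt(2)
(3) = 3*h^2 - 10*h - 14
(4) = -9*j^2 - 1
(5) = -2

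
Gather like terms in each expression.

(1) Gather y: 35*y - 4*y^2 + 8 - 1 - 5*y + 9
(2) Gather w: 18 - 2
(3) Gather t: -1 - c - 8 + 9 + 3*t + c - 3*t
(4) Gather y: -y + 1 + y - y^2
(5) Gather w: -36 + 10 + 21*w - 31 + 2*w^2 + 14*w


(1) = -4*y^2 + 30*y + 16
(2) = 16
(3) = 0
(4) = 1 - y^2
(5) = 2*w^2 + 35*w - 57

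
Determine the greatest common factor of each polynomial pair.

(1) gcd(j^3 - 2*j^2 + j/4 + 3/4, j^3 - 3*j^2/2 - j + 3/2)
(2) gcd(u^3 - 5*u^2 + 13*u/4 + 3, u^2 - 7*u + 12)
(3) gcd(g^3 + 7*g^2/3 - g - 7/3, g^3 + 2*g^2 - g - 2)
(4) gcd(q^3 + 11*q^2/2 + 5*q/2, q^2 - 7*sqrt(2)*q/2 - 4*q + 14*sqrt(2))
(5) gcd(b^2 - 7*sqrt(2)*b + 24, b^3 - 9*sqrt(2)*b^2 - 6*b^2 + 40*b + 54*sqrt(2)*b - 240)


(1) = gcd((j - 3/2)*(j - 1)*(j + 1/2), (j - 3/2)*(j - 1)*(j + 1)) = j^2 - 5*j/2 + 3/2
(2) = u - 4
(3) = g^2 - 1
(4) = 1
(5) = gcd((b - 4*sqrt(2))*(b - 3*sqrt(2)), (b - 6)*(b - 5*sqrt(2))*(b - 4*sqrt(2))) = b - 4*sqrt(2)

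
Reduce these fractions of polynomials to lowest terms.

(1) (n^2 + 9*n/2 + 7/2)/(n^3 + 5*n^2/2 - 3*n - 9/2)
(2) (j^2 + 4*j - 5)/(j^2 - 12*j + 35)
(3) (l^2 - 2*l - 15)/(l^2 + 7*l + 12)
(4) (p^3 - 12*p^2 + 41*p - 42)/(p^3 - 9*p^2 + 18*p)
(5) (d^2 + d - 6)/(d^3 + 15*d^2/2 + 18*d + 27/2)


(1) = (2*n + 7)/(2*n^2 + 3*n - 9)
(2) = (j^2 + 4*j - 5)/(j^2 - 12*j + 35)
(3) = (l - 5)/(l + 4)
(4) = (p^2 - 9*p + 14)/(p^2 - 6*p)
(5) = (2*d - 4)/(2*d^2 + 9*d + 9)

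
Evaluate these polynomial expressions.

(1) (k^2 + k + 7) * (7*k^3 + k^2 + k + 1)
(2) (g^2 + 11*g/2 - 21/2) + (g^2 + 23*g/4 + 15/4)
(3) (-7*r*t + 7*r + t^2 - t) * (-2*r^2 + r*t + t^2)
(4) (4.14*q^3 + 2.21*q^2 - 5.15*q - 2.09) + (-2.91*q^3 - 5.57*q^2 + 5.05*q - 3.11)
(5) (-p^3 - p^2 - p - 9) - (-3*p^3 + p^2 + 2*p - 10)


(1) = 7*k^5 + 8*k^4 + 51*k^3 + 9*k^2 + 8*k + 7
(2) = 2*g^2 + 45*g/4 - 27/4
(3) = 14*r^3*t - 14*r^3 - 9*r^2*t^2 + 9*r^2*t - 6*r*t^3 + 6*r*t^2 + t^4 - t^3
(4) = 1.23*q^3 - 3.36*q^2 - 0.1*q - 5.2
(5) = 2*p^3 - 2*p^2 - 3*p + 1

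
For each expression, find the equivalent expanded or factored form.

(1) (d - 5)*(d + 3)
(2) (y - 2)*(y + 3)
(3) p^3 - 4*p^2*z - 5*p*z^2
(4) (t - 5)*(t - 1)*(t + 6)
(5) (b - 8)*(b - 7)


(1) = d^2 - 2*d - 15
(2) = y^2 + y - 6
(3) = p*(p - 5*z)*(p + z)
(4) = t^3 - 31*t + 30
(5) = b^2 - 15*b + 56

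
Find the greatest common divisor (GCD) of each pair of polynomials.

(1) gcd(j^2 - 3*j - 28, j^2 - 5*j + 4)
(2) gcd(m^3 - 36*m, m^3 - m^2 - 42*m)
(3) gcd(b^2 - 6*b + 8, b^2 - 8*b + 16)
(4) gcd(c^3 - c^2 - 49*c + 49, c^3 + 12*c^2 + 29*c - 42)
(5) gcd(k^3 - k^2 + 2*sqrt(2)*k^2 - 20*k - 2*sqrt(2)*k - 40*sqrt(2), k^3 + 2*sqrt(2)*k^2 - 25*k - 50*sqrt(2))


(1) = gcd((j - 7)*(j + 4), (j - 4)*(j - 1)) = 1
(2) = gcd(m*(m - 6)*(m + 6), m*(m - 7)*(m + 6)) = m^2 + 6*m
(3) = b - 4
(4) = gcd((c - 7)*(c - 1)*(c + 7), (c - 1)*(c + 6)*(c + 7)) = c^2 + 6*c - 7
(5) = gcd((k - 5)*(k + 4)*(k + 2*sqrt(2)), (k - 5)*(k + 5)*(k + 2*sqrt(2))) = k^2 + k*(-5 + 2*sqrt(2)) - 10*sqrt(2)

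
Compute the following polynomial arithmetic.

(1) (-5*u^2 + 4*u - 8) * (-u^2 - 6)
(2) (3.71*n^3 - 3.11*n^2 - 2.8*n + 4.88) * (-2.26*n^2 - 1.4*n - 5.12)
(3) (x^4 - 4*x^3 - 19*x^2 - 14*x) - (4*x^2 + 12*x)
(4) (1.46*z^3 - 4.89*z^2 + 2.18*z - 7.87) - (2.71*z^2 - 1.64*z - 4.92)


(1) = 5*u^4 - 4*u^3 + 38*u^2 - 24*u + 48
(2) = -8.3846*n^5 + 1.8346*n^4 - 8.3132*n^3 + 8.8144*n^2 + 7.504*n - 24.9856
(3) = x^4 - 4*x^3 - 23*x^2 - 26*x
(4) = 1.46*z^3 - 7.6*z^2 + 3.82*z - 2.95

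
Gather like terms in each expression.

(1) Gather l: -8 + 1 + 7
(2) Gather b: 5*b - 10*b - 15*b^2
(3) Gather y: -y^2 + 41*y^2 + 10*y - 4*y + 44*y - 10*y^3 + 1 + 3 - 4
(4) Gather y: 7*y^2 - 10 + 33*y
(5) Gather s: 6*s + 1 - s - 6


(1) = 0
(2) = -15*b^2 - 5*b
(3) = -10*y^3 + 40*y^2 + 50*y
(4) = 7*y^2 + 33*y - 10
(5) = 5*s - 5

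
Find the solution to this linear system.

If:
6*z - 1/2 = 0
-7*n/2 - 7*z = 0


Then:
n = -1/6
z = 1/12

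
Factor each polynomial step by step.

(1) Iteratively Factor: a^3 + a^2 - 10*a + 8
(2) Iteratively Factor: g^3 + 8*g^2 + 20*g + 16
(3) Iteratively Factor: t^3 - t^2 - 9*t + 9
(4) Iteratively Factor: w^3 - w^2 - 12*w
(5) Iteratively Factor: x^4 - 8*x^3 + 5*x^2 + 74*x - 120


(1) = (a - 2)*(a^2 + 3*a - 4) = (a - 2)*(a + 4)*(a - 1)
(2) = (g + 2)*(g^2 + 6*g + 8) = (g + 2)*(g + 4)*(g + 2)
(3) = (t + 3)*(t^2 - 4*t + 3) = (t - 3)*(t + 3)*(t - 1)
(4) = (w - 4)*(w^2 + 3*w) = w*(w - 4)*(w + 3)
(5) = (x - 2)*(x^3 - 6*x^2 - 7*x + 60) = (x - 2)*(x + 3)*(x^2 - 9*x + 20) = (x - 4)*(x - 2)*(x + 3)*(x - 5)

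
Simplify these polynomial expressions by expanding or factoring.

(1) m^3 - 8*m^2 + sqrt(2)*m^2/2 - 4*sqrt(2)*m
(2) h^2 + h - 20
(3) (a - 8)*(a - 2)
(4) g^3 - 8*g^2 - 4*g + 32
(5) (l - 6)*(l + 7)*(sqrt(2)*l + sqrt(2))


(1) = m*(m - 8)*(m + sqrt(2)/2)
(2) = (h - 4)*(h + 5)
(3) = a^2 - 10*a + 16
(4) = (g - 8)*(g - 2)*(g + 2)
(5) = sqrt(2)*l^3 + 2*sqrt(2)*l^2 - 41*sqrt(2)*l - 42*sqrt(2)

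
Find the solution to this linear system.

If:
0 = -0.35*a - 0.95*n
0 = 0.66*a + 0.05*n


Then:
a = 0.00
n = 0.00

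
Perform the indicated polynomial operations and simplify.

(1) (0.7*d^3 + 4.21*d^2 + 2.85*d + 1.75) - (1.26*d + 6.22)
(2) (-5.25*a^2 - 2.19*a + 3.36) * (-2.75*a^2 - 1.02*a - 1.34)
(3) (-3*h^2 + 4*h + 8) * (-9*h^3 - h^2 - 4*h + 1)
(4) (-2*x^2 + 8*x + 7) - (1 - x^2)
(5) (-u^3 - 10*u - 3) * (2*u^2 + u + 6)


(1) = 0.7*d^3 + 4.21*d^2 + 1.59*d - 4.47
(2) = 14.4375*a^4 + 11.3775*a^3 + 0.0288*a^2 - 0.4926*a - 4.5024
(3) = 27*h^5 - 33*h^4 - 64*h^3 - 27*h^2 - 28*h + 8
(4) = -x^2 + 8*x + 6
(5) = -2*u^5 - u^4 - 26*u^3 - 16*u^2 - 63*u - 18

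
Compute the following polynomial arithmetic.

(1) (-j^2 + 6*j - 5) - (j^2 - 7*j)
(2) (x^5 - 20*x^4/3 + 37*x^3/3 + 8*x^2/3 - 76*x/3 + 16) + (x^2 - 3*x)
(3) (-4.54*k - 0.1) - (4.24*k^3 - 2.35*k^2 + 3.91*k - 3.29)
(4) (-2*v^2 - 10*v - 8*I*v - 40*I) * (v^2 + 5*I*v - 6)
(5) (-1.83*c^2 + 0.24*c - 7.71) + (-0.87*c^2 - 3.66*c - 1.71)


(1) = -2*j^2 + 13*j - 5
(2) = x^5 - 20*x^4/3 + 37*x^3/3 + 11*x^2/3 - 85*x/3 + 16
(3) = -4.24*k^3 + 2.35*k^2 - 8.45*k + 3.19
(4) = -2*v^4 - 10*v^3 - 18*I*v^3 + 52*v^2 - 90*I*v^2 + 260*v + 48*I*v + 240*I
(5) = -2.7*c^2 - 3.42*c - 9.42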